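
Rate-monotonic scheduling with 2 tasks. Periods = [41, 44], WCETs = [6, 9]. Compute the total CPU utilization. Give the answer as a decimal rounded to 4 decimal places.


Compute individual utilizations (exact fractions):
  Task 1: C/T = 6/41 (approx. 0.1463)
  Task 2: C/T = 9/44 (approx. 0.2045)
Total utilization U = 6/41 + 9/44 = 633/1804
Rounded to 4 decimal places: U = 0.3509
RM (Liu & Layland) bound for 2 tasks = 0.828427; compare with U = 633/1804 (approx. 0.350887)
U <= bound, so schedulable by RM sufficient condition.

0.3509


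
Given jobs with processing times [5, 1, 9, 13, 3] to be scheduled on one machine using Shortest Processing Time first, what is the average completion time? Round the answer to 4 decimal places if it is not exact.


Sort jobs by processing time (SPT order): [1, 3, 5, 9, 13]
Compute completion times sequentially:
  Job 1: processing = 1, completes at 1
  Job 2: processing = 3, completes at 4
  Job 3: processing = 5, completes at 9
  Job 4: processing = 9, completes at 18
  Job 5: processing = 13, completes at 31
Sum of completion times = 63
Average completion time = 63/5 = 12.6

12.6


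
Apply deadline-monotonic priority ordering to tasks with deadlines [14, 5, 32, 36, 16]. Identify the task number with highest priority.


Sort tasks by relative deadline (ascending):
  Task 2: deadline = 5
  Task 1: deadline = 14
  Task 5: deadline = 16
  Task 3: deadline = 32
  Task 4: deadline = 36
Priority order (highest first): [2, 1, 5, 3, 4]
Highest priority task = 2

2


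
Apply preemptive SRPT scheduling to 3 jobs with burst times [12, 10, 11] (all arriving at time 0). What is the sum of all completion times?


Since all jobs arrive at t=0, SRPT equals SPT ordering.
SPT order: [10, 11, 12]
Completion times:
  Job 1: p=10, C=10
  Job 2: p=11, C=21
  Job 3: p=12, C=33
Total completion time = 10 + 21 + 33 = 64

64


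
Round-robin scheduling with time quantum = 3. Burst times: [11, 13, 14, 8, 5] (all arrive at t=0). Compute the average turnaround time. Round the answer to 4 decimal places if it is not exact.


Time quantum = 3
Execution trace:
  J1 runs 3 units, time = 3
  J2 runs 3 units, time = 6
  J3 runs 3 units, time = 9
  J4 runs 3 units, time = 12
  J5 runs 3 units, time = 15
  J1 runs 3 units, time = 18
  J2 runs 3 units, time = 21
  J3 runs 3 units, time = 24
  J4 runs 3 units, time = 27
  J5 runs 2 units, time = 29
  J1 runs 3 units, time = 32
  J2 runs 3 units, time = 35
  J3 runs 3 units, time = 38
  J4 runs 2 units, time = 40
  J1 runs 2 units, time = 42
  J2 runs 3 units, time = 45
  J3 runs 3 units, time = 48
  J2 runs 1 units, time = 49
  J3 runs 2 units, time = 51
Finish times: [42, 49, 51, 40, 29]
Average turnaround = 211/5 = 42.2

42.2


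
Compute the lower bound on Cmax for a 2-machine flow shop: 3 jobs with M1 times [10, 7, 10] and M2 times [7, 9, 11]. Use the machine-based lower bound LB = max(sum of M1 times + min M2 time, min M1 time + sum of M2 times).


LB1 = sum(M1 times) + min(M2 times) = 27 + 7 = 34
LB2 = min(M1 times) + sum(M2 times) = 7 + 27 = 34
Lower bound = max(LB1, LB2) = max(34, 34) = 34

34


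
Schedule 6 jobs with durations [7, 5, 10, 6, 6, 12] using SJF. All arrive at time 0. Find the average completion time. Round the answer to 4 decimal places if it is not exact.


SJF order (ascending): [5, 6, 6, 7, 10, 12]
Completion times:
  Job 1: burst=5, C=5
  Job 2: burst=6, C=11
  Job 3: burst=6, C=17
  Job 4: burst=7, C=24
  Job 5: burst=10, C=34
  Job 6: burst=12, C=46
Average completion = 137/6 = 22.8333

22.8333


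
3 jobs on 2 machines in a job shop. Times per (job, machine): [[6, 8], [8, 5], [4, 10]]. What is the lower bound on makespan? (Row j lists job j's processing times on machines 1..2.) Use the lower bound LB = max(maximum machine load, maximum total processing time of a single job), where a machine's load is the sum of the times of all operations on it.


Machine loads:
  Machine 1: 6 + 8 + 4 = 18
  Machine 2: 8 + 5 + 10 = 23
Max machine load = 23
Job totals:
  Job 1: 14
  Job 2: 13
  Job 3: 14
Max job total = 14
Lower bound = max(23, 14) = 23

23


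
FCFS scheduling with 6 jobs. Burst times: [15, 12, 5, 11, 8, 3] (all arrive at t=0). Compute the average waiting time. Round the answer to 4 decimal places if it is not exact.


FCFS order (as given): [15, 12, 5, 11, 8, 3]
Waiting times:
  Job 1: wait = 0
  Job 2: wait = 15
  Job 3: wait = 27
  Job 4: wait = 32
  Job 5: wait = 43
  Job 6: wait = 51
Sum of waiting times = 168
Average waiting time = 168/6 = 28.0

28.0


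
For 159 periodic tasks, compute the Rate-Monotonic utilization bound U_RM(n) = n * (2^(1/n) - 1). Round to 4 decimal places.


Compute 2^(1/159) = 1.0043689323
Subtract 1: 1.0043689323 - 1 = 0.0043689323
Multiply by n: 159 * 0.0043689323 = 0.6946602357
Round to 4 dp: 0.6947

0.6947


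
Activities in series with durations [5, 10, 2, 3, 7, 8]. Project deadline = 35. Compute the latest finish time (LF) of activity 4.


LF(activity 4) = deadline - sum of successor durations
Successors: activities 5 through 6 with durations [7, 8]
Sum of successor durations = 15
LF = 35 - 15 = 20

20


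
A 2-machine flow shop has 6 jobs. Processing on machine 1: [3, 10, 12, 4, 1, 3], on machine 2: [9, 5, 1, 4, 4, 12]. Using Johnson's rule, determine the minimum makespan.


Apply Johnson's rule:
  Group 1 (a <= b): [(5, 1, 4), (1, 3, 9), (6, 3, 12), (4, 4, 4)]
  Group 2 (a > b): [(2, 10, 5), (3, 12, 1)]
Optimal job order: [5, 1, 6, 4, 2, 3]
Schedule:
  Job 5: M1 done at 1, M2 done at 5
  Job 1: M1 done at 4, M2 done at 14
  Job 6: M1 done at 7, M2 done at 26
  Job 4: M1 done at 11, M2 done at 30
  Job 2: M1 done at 21, M2 done at 35
  Job 3: M1 done at 33, M2 done at 36
Makespan = 36

36


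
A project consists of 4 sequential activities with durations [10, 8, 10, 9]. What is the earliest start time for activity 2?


Activity 2 starts after activities 1 through 1 complete.
Predecessor durations: [10]
ES = 10 = 10

10


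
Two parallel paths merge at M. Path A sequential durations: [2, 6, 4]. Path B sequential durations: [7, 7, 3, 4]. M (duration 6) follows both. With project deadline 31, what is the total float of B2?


Forward pass: ES(B2) = sum of predecessors on chain B = 7
EF = ES + duration = 7 + 7 = 14
Backward pass: LF(M) = deadline = 31; LS(M) = 31 - 6 = 25
LF(B2) = LS(M) - sum(successors on chain B) = 25 - 7 = 18
LS = LF - duration = 18 - 7 = 11
Total float = LS - ES = 11 - 7 = 4

4


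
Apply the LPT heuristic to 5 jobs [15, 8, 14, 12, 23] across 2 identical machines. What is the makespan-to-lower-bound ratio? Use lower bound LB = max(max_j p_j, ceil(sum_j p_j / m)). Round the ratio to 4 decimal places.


LPT order: [23, 15, 14, 12, 8]
Machine loads after assignment: [35, 37]
LPT makespan = 37
Lower bound = max(max_job, ceil(total/2)) = max(23, 36) = 36
Ratio = 37 / 36 = 1.0278

1.0278


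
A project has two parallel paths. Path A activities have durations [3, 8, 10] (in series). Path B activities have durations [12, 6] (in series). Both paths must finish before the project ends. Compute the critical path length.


Path A total = 3 + 8 + 10 = 21
Path B total = 12 + 6 = 18
Critical path = longest path = max(21, 18) = 21

21


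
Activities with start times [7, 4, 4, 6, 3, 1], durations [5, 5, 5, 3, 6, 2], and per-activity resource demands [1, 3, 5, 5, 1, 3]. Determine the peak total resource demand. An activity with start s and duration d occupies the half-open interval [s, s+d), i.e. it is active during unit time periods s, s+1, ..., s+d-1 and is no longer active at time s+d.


Each activity i is active on [start_i, start_i + duration_i).
Compute total resource usage per time slot:
  t=0: active resources = [], total = 0
  t=1: active resources = [3], total = 3
  t=2: active resources = [3], total = 3
  t=3: active resources = [1], total = 1
  t=4: active resources = [3, 5, 1], total = 9
  t=5: active resources = [3, 5, 1], total = 9
  t=6: active resources = [3, 5, 5, 1], total = 14
  t=7: active resources = [1, 3, 5, 5, 1], total = 15
  t=8: active resources = [1, 3, 5, 5, 1], total = 15
  t=9: active resources = [1], total = 1
  t=10: active resources = [1], total = 1
  t=11: active resources = [1], total = 1
Peak resource demand = 15

15


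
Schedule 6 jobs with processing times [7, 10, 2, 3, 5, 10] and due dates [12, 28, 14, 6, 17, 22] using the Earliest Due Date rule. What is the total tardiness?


Sort by due date (EDD order): [(3, 6), (7, 12), (2, 14), (5, 17), (10, 22), (10, 28)]
Compute completion times and tardiness:
  Job 1: p=3, d=6, C=3, tardiness=max(0,3-6)=0
  Job 2: p=7, d=12, C=10, tardiness=max(0,10-12)=0
  Job 3: p=2, d=14, C=12, tardiness=max(0,12-14)=0
  Job 4: p=5, d=17, C=17, tardiness=max(0,17-17)=0
  Job 5: p=10, d=22, C=27, tardiness=max(0,27-22)=5
  Job 6: p=10, d=28, C=37, tardiness=max(0,37-28)=9
Total tardiness = 14

14


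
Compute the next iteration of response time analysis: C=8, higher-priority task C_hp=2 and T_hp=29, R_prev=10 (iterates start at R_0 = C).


R_next = C + ceil(R_prev / T_hp) * C_hp
ceil(10 / 29) = ceil(0.3448) = 1
Interference = 1 * 2 = 2
R_next = 8 + 2 = 10
R_next = R_prev, so the iteration has converged (response time = 10).

10


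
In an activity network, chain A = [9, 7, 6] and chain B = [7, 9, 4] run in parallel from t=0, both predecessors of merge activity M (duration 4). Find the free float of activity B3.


ES(B3) = sum of predecessors on chain B = 16
EF(B3) = ES + duration = 16 + 4 = 20
Successor of B3 is M. ES(M) = max(sum(A), sum(B)) = max(22, 20) = 22
Free float = ES(successor) - EF(current) = 22 - 20 = 2

2


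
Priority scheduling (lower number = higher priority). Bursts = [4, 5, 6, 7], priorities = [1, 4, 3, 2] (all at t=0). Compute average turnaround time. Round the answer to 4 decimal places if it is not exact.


Sort by priority (ascending = highest first):
Order: [(1, 4), (2, 7), (3, 6), (4, 5)]
Completion times:
  Priority 1, burst=4, C=4
  Priority 2, burst=7, C=11
  Priority 3, burst=6, C=17
  Priority 4, burst=5, C=22
Average turnaround = 54/4 = 13.5

13.5


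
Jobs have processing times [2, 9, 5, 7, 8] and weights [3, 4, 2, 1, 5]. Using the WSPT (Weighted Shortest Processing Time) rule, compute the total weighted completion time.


Compute p/w ratios and sort ascending (WSPT): [(2, 3), (8, 5), (9, 4), (5, 2), (7, 1)]
Compute weighted completion times:
  Job (p=2,w=3): C=2, w*C=3*2=6
  Job (p=8,w=5): C=10, w*C=5*10=50
  Job (p=9,w=4): C=19, w*C=4*19=76
  Job (p=5,w=2): C=24, w*C=2*24=48
  Job (p=7,w=1): C=31, w*C=1*31=31
Total weighted completion time = 211

211


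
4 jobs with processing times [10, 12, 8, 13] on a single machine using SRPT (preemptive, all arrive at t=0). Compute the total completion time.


Since all jobs arrive at t=0, SRPT equals SPT ordering.
SPT order: [8, 10, 12, 13]
Completion times:
  Job 1: p=8, C=8
  Job 2: p=10, C=18
  Job 3: p=12, C=30
  Job 4: p=13, C=43
Total completion time = 8 + 18 + 30 + 43 = 99

99


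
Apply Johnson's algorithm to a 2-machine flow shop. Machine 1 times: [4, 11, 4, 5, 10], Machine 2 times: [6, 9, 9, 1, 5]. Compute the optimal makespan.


Apply Johnson's rule:
  Group 1 (a <= b): [(1, 4, 6), (3, 4, 9)]
  Group 2 (a > b): [(2, 11, 9), (5, 10, 5), (4, 5, 1)]
Optimal job order: [1, 3, 2, 5, 4]
Schedule:
  Job 1: M1 done at 4, M2 done at 10
  Job 3: M1 done at 8, M2 done at 19
  Job 2: M1 done at 19, M2 done at 28
  Job 5: M1 done at 29, M2 done at 34
  Job 4: M1 done at 34, M2 done at 35
Makespan = 35

35


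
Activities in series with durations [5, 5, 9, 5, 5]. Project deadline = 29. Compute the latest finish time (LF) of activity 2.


LF(activity 2) = deadline - sum of successor durations
Successors: activities 3 through 5 with durations [9, 5, 5]
Sum of successor durations = 19
LF = 29 - 19 = 10

10


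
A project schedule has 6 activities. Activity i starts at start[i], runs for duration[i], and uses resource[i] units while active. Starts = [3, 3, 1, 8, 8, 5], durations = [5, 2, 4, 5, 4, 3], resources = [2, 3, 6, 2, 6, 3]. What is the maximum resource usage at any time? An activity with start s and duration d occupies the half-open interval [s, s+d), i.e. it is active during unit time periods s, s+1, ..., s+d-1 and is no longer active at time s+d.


Each activity i is active on [start_i, start_i + duration_i).
Compute total resource usage per time slot:
  t=0: active resources = [], total = 0
  t=1: active resources = [6], total = 6
  t=2: active resources = [6], total = 6
  t=3: active resources = [2, 3, 6], total = 11
  t=4: active resources = [2, 3, 6], total = 11
  t=5: active resources = [2, 3], total = 5
  t=6: active resources = [2, 3], total = 5
  t=7: active resources = [2, 3], total = 5
  t=8: active resources = [2, 6], total = 8
  t=9: active resources = [2, 6], total = 8
  t=10: active resources = [2, 6], total = 8
  t=11: active resources = [2, 6], total = 8
  t=12: active resources = [2], total = 2
Peak resource demand = 11

11


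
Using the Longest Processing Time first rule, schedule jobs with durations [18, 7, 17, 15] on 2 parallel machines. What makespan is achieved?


Sort jobs in decreasing order (LPT): [18, 17, 15, 7]
Assign each job to the least loaded machine:
  Machine 1: jobs [18, 7], load = 25
  Machine 2: jobs [17, 15], load = 32
Makespan = max load = 32

32


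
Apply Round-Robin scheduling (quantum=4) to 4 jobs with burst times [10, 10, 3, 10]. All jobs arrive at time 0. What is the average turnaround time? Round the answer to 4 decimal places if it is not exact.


Time quantum = 4
Execution trace:
  J1 runs 4 units, time = 4
  J2 runs 4 units, time = 8
  J3 runs 3 units, time = 11
  J4 runs 4 units, time = 15
  J1 runs 4 units, time = 19
  J2 runs 4 units, time = 23
  J4 runs 4 units, time = 27
  J1 runs 2 units, time = 29
  J2 runs 2 units, time = 31
  J4 runs 2 units, time = 33
Finish times: [29, 31, 11, 33]
Average turnaround = 104/4 = 26.0

26.0


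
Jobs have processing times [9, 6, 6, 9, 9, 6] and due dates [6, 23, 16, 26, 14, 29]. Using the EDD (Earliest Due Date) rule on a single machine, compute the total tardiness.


Sort by due date (EDD order): [(9, 6), (9, 14), (6, 16), (6, 23), (9, 26), (6, 29)]
Compute completion times and tardiness:
  Job 1: p=9, d=6, C=9, tardiness=max(0,9-6)=3
  Job 2: p=9, d=14, C=18, tardiness=max(0,18-14)=4
  Job 3: p=6, d=16, C=24, tardiness=max(0,24-16)=8
  Job 4: p=6, d=23, C=30, tardiness=max(0,30-23)=7
  Job 5: p=9, d=26, C=39, tardiness=max(0,39-26)=13
  Job 6: p=6, d=29, C=45, tardiness=max(0,45-29)=16
Total tardiness = 51

51


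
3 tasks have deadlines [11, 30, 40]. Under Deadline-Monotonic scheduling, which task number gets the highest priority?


Sort tasks by relative deadline (ascending):
  Task 1: deadline = 11
  Task 2: deadline = 30
  Task 3: deadline = 40
Priority order (highest first): [1, 2, 3]
Highest priority task = 1

1


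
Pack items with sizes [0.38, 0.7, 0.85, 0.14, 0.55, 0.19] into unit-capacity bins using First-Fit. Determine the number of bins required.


Place items sequentially using First-Fit:
  Item 0.38 -> new Bin 1
  Item 0.7 -> new Bin 2
  Item 0.85 -> new Bin 3
  Item 0.14 -> Bin 1 (now 0.52)
  Item 0.55 -> new Bin 4
  Item 0.19 -> Bin 1 (now 0.71)
Total bins used = 4

4


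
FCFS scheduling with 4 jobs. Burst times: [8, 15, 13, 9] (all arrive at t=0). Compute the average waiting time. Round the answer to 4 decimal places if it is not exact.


FCFS order (as given): [8, 15, 13, 9]
Waiting times:
  Job 1: wait = 0
  Job 2: wait = 8
  Job 3: wait = 23
  Job 4: wait = 36
Sum of waiting times = 67
Average waiting time = 67/4 = 16.75

16.75


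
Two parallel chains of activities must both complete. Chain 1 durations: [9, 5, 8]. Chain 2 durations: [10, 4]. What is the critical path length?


Path A total = 9 + 5 + 8 = 22
Path B total = 10 + 4 = 14
Critical path = longest path = max(22, 14) = 22

22


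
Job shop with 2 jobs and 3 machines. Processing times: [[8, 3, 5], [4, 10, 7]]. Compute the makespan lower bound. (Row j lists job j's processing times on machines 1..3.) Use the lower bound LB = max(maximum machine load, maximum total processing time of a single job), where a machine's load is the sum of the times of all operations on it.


Machine loads:
  Machine 1: 8 + 4 = 12
  Machine 2: 3 + 10 = 13
  Machine 3: 5 + 7 = 12
Max machine load = 13
Job totals:
  Job 1: 16
  Job 2: 21
Max job total = 21
Lower bound = max(13, 21) = 21

21


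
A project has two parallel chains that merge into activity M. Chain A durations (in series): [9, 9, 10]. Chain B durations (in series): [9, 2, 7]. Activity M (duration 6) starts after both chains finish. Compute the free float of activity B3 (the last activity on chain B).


ES(B3) = sum of predecessors on chain B = 11
EF(B3) = ES + duration = 11 + 7 = 18
Successor of B3 is M. ES(M) = max(sum(A), sum(B)) = max(28, 18) = 28
Free float = ES(successor) - EF(current) = 28 - 18 = 10

10


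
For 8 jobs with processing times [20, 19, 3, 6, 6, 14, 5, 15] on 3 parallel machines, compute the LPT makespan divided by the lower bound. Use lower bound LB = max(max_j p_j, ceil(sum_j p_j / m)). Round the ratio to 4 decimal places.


LPT order: [20, 19, 15, 14, 6, 6, 5, 3]
Machine loads after assignment: [29, 30, 29]
LPT makespan = 30
Lower bound = max(max_job, ceil(total/3)) = max(20, 30) = 30
Ratio = 30 / 30 = 1.0

1.0


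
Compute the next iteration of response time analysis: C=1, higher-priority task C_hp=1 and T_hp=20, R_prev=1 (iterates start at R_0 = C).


R_next = C + ceil(R_prev / T_hp) * C_hp
ceil(1 / 20) = ceil(0.05) = 1
Interference = 1 * 1 = 1
R_next = 1 + 1 = 2

2


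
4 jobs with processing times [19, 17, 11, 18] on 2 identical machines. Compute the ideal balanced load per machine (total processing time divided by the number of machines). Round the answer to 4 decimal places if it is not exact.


Total processing time = 19 + 17 + 11 + 18 = 65
Number of machines = 2
Ideal balanced load = 65 / 2 = 32.5

32.5


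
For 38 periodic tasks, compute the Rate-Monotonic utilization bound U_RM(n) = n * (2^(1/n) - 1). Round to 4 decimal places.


Compute 2^(1/38) = 1.0184080933
Subtract 1: 1.0184080933 - 1 = 0.0184080933
Multiply by n: 38 * 0.0184080933 = 0.6995075454
Round to 4 dp: 0.6995

0.6995


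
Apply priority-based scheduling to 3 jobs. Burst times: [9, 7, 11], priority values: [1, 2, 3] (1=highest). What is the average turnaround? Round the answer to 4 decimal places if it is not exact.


Sort by priority (ascending = highest first):
Order: [(1, 9), (2, 7), (3, 11)]
Completion times:
  Priority 1, burst=9, C=9
  Priority 2, burst=7, C=16
  Priority 3, burst=11, C=27
Average turnaround = 52/3 = 17.3333

17.3333


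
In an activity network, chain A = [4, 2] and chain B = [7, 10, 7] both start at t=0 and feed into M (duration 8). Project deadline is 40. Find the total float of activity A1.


Forward pass: ES(A1) = sum of predecessors on chain A = 0
EF = ES + duration = 0 + 4 = 4
Backward pass: LF(M) = deadline = 40; LS(M) = 40 - 8 = 32
LF(A1) = LS(M) - sum(successors on chain A) = 32 - 2 = 30
LS = LF - duration = 30 - 4 = 26
Total float = LS - ES = 26 - 0 = 26

26


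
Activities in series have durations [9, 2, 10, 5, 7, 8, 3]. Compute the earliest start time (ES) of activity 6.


Activity 6 starts after activities 1 through 5 complete.
Predecessor durations: [9, 2, 10, 5, 7]
ES = 9 + 2 + 10 + 5 + 7 = 33

33


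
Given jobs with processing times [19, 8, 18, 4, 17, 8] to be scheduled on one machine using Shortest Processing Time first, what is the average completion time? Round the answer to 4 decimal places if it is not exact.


Sort jobs by processing time (SPT order): [4, 8, 8, 17, 18, 19]
Compute completion times sequentially:
  Job 1: processing = 4, completes at 4
  Job 2: processing = 8, completes at 12
  Job 3: processing = 8, completes at 20
  Job 4: processing = 17, completes at 37
  Job 5: processing = 18, completes at 55
  Job 6: processing = 19, completes at 74
Sum of completion times = 202
Average completion time = 202/6 = 33.6667

33.6667


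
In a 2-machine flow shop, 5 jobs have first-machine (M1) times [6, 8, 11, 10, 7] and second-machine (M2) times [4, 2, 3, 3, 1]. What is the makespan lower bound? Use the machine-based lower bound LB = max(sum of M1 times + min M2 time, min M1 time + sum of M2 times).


LB1 = sum(M1 times) + min(M2 times) = 42 + 1 = 43
LB2 = min(M1 times) + sum(M2 times) = 6 + 13 = 19
Lower bound = max(LB1, LB2) = max(43, 19) = 43

43


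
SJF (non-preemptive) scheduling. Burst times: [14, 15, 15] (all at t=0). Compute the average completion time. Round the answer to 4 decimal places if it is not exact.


SJF order (ascending): [14, 15, 15]
Completion times:
  Job 1: burst=14, C=14
  Job 2: burst=15, C=29
  Job 3: burst=15, C=44
Average completion = 87/3 = 29.0

29.0


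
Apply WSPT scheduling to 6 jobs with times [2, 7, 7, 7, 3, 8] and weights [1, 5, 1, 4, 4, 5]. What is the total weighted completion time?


Compute p/w ratios and sort ascending (WSPT): [(3, 4), (7, 5), (8, 5), (7, 4), (2, 1), (7, 1)]
Compute weighted completion times:
  Job (p=3,w=4): C=3, w*C=4*3=12
  Job (p=7,w=5): C=10, w*C=5*10=50
  Job (p=8,w=5): C=18, w*C=5*18=90
  Job (p=7,w=4): C=25, w*C=4*25=100
  Job (p=2,w=1): C=27, w*C=1*27=27
  Job (p=7,w=1): C=34, w*C=1*34=34
Total weighted completion time = 313

313


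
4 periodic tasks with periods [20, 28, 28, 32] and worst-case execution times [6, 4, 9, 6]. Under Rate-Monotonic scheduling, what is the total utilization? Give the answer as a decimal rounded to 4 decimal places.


Compute individual utilizations (exact fractions):
  Task 1: C/T = 6/20 = 3/10 (approx. 0.3)
  Task 2: C/T = 4/28 = 1/7 (approx. 0.1429)
  Task 3: C/T = 9/28 (approx. 0.3214)
  Task 4: C/T = 6/32 = 3/16 (approx. 0.1875)
Total utilization U = 3/10 + 1/7 + 9/28 + 3/16 = 533/560
Rounded to 4 decimal places: U = 0.9518
RM (Liu & Layland) bound for 4 tasks = 0.756828; compare with U = 533/560 (approx. 0.951786)
bound < U <= 1, so the RM sufficient condition is not met (inconclusive; an exact test such as response-time analysis is needed).

0.9518


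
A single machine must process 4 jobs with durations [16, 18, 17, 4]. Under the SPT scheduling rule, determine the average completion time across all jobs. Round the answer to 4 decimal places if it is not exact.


Sort jobs by processing time (SPT order): [4, 16, 17, 18]
Compute completion times sequentially:
  Job 1: processing = 4, completes at 4
  Job 2: processing = 16, completes at 20
  Job 3: processing = 17, completes at 37
  Job 4: processing = 18, completes at 55
Sum of completion times = 116
Average completion time = 116/4 = 29.0

29.0


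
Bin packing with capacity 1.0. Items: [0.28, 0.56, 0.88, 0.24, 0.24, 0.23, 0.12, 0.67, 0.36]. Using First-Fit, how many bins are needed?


Place items sequentially using First-Fit:
  Item 0.28 -> new Bin 1
  Item 0.56 -> Bin 1 (now 0.84)
  Item 0.88 -> new Bin 2
  Item 0.24 -> new Bin 3
  Item 0.24 -> Bin 3 (now 0.48)
  Item 0.23 -> Bin 3 (now 0.71)
  Item 0.12 -> Bin 1 (now 0.96)
  Item 0.67 -> new Bin 4
  Item 0.36 -> new Bin 5
Total bins used = 5

5


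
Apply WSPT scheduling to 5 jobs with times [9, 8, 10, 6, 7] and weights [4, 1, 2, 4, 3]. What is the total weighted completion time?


Compute p/w ratios and sort ascending (WSPT): [(6, 4), (9, 4), (7, 3), (10, 2), (8, 1)]
Compute weighted completion times:
  Job (p=6,w=4): C=6, w*C=4*6=24
  Job (p=9,w=4): C=15, w*C=4*15=60
  Job (p=7,w=3): C=22, w*C=3*22=66
  Job (p=10,w=2): C=32, w*C=2*32=64
  Job (p=8,w=1): C=40, w*C=1*40=40
Total weighted completion time = 254

254


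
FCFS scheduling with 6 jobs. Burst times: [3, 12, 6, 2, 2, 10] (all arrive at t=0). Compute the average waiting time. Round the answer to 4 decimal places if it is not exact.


FCFS order (as given): [3, 12, 6, 2, 2, 10]
Waiting times:
  Job 1: wait = 0
  Job 2: wait = 3
  Job 3: wait = 15
  Job 4: wait = 21
  Job 5: wait = 23
  Job 6: wait = 25
Sum of waiting times = 87
Average waiting time = 87/6 = 14.5

14.5


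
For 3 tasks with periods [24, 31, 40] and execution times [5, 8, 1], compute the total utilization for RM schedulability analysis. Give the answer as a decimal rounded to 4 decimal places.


Compute individual utilizations (exact fractions):
  Task 1: C/T = 5/24 (approx. 0.2083)
  Task 2: C/T = 8/31 (approx. 0.2581)
  Task 3: C/T = 1/40 (approx. 0.025)
Total utilization U = 5/24 + 8/31 + 1/40 = 457/930
Rounded to 4 decimal places: U = 0.4914
RM (Liu & Layland) bound for 3 tasks = 0.779763; compare with U = 457/930 (approx. 0.491398)
U <= bound, so schedulable by RM sufficient condition.

0.4914


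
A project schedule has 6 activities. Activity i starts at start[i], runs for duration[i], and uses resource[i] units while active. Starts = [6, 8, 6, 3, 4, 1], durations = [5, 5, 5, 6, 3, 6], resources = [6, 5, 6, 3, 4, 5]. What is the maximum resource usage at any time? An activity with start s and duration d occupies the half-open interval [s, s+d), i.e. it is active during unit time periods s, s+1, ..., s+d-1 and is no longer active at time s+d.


Each activity i is active on [start_i, start_i + duration_i).
Compute total resource usage per time slot:
  t=0: active resources = [], total = 0
  t=1: active resources = [5], total = 5
  t=2: active resources = [5], total = 5
  t=3: active resources = [3, 5], total = 8
  t=4: active resources = [3, 4, 5], total = 12
  t=5: active resources = [3, 4, 5], total = 12
  t=6: active resources = [6, 6, 3, 4, 5], total = 24
  t=7: active resources = [6, 6, 3], total = 15
  t=8: active resources = [6, 5, 6, 3], total = 20
  t=9: active resources = [6, 5, 6], total = 17
  t=10: active resources = [6, 5, 6], total = 17
  t=11: active resources = [5], total = 5
  t=12: active resources = [5], total = 5
Peak resource demand = 24

24


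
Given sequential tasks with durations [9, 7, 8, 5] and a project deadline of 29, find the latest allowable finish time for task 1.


LF(activity 1) = deadline - sum of successor durations
Successors: activities 2 through 4 with durations [7, 8, 5]
Sum of successor durations = 20
LF = 29 - 20 = 9

9


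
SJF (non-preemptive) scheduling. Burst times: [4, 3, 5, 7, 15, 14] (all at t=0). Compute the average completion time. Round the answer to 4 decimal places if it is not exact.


SJF order (ascending): [3, 4, 5, 7, 14, 15]
Completion times:
  Job 1: burst=3, C=3
  Job 2: burst=4, C=7
  Job 3: burst=5, C=12
  Job 4: burst=7, C=19
  Job 5: burst=14, C=33
  Job 6: burst=15, C=48
Average completion = 122/6 = 20.3333

20.3333


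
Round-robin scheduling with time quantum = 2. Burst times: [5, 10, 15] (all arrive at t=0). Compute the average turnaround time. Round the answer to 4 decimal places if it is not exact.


Time quantum = 2
Execution trace:
  J1 runs 2 units, time = 2
  J2 runs 2 units, time = 4
  J3 runs 2 units, time = 6
  J1 runs 2 units, time = 8
  J2 runs 2 units, time = 10
  J3 runs 2 units, time = 12
  J1 runs 1 units, time = 13
  J2 runs 2 units, time = 15
  J3 runs 2 units, time = 17
  J2 runs 2 units, time = 19
  J3 runs 2 units, time = 21
  J2 runs 2 units, time = 23
  J3 runs 2 units, time = 25
  J3 runs 2 units, time = 27
  J3 runs 2 units, time = 29
  J3 runs 1 units, time = 30
Finish times: [13, 23, 30]
Average turnaround = 66/3 = 22.0

22.0


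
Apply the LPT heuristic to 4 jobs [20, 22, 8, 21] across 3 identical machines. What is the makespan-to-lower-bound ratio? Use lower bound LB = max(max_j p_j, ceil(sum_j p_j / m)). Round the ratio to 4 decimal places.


LPT order: [22, 21, 20, 8]
Machine loads after assignment: [22, 21, 28]
LPT makespan = 28
Lower bound = max(max_job, ceil(total/3)) = max(22, 24) = 24
Ratio = 28 / 24 = 1.1667

1.1667


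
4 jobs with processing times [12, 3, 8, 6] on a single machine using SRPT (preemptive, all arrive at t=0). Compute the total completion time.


Since all jobs arrive at t=0, SRPT equals SPT ordering.
SPT order: [3, 6, 8, 12]
Completion times:
  Job 1: p=3, C=3
  Job 2: p=6, C=9
  Job 3: p=8, C=17
  Job 4: p=12, C=29
Total completion time = 3 + 9 + 17 + 29 = 58

58


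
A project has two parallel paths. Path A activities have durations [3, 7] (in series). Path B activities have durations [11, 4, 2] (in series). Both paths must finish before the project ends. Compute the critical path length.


Path A total = 3 + 7 = 10
Path B total = 11 + 4 + 2 = 17
Critical path = longest path = max(10, 17) = 17

17


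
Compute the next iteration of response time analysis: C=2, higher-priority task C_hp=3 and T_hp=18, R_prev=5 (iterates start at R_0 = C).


R_next = C + ceil(R_prev / T_hp) * C_hp
ceil(5 / 18) = ceil(0.2778) = 1
Interference = 1 * 3 = 3
R_next = 2 + 3 = 5
R_next = R_prev, so the iteration has converged (response time = 5).

5


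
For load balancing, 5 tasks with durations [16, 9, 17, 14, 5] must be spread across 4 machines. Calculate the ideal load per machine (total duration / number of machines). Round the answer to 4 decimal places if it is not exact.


Total processing time = 16 + 9 + 17 + 14 + 5 = 61
Number of machines = 4
Ideal balanced load = 61 / 4 = 15.25

15.25


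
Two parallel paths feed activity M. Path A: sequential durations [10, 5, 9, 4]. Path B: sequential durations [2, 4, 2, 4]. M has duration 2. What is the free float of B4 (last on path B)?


ES(B4) = sum of predecessors on chain B = 8
EF(B4) = ES + duration = 8 + 4 = 12
Successor of B4 is M. ES(M) = max(sum(A), sum(B)) = max(28, 12) = 28
Free float = ES(successor) - EF(current) = 28 - 12 = 16

16


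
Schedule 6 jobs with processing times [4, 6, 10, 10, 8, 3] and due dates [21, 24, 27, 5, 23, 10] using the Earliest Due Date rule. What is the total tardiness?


Sort by due date (EDD order): [(10, 5), (3, 10), (4, 21), (8, 23), (6, 24), (10, 27)]
Compute completion times and tardiness:
  Job 1: p=10, d=5, C=10, tardiness=max(0,10-5)=5
  Job 2: p=3, d=10, C=13, tardiness=max(0,13-10)=3
  Job 3: p=4, d=21, C=17, tardiness=max(0,17-21)=0
  Job 4: p=8, d=23, C=25, tardiness=max(0,25-23)=2
  Job 5: p=6, d=24, C=31, tardiness=max(0,31-24)=7
  Job 6: p=10, d=27, C=41, tardiness=max(0,41-27)=14
Total tardiness = 31

31


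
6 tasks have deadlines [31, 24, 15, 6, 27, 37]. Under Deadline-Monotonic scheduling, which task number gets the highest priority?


Sort tasks by relative deadline (ascending):
  Task 4: deadline = 6
  Task 3: deadline = 15
  Task 2: deadline = 24
  Task 5: deadline = 27
  Task 1: deadline = 31
  Task 6: deadline = 37
Priority order (highest first): [4, 3, 2, 5, 1, 6]
Highest priority task = 4

4


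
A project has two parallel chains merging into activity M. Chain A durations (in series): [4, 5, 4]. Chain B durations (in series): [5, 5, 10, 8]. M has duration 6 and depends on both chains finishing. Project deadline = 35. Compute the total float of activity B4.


Forward pass: ES(B4) = sum of predecessors on chain B = 20
EF = ES + duration = 20 + 8 = 28
Backward pass: LF(M) = deadline = 35; LS(M) = 35 - 6 = 29
LF(B4) = LS(M) - sum(successors on chain B) = 29 - 0 = 29
LS = LF - duration = 29 - 8 = 21
Total float = LS - ES = 21 - 20 = 1

1


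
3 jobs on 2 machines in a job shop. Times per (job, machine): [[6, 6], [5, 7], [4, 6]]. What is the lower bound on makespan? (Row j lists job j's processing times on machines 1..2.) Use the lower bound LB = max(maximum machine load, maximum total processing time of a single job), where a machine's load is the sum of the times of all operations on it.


Machine loads:
  Machine 1: 6 + 5 + 4 = 15
  Machine 2: 6 + 7 + 6 = 19
Max machine load = 19
Job totals:
  Job 1: 12
  Job 2: 12
  Job 3: 10
Max job total = 12
Lower bound = max(19, 12) = 19

19


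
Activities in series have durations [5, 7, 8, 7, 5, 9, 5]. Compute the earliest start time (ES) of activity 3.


Activity 3 starts after activities 1 through 2 complete.
Predecessor durations: [5, 7]
ES = 5 + 7 = 12

12


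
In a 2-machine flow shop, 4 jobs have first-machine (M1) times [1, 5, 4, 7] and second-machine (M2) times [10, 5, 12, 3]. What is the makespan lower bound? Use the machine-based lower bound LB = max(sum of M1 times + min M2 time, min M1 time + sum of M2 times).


LB1 = sum(M1 times) + min(M2 times) = 17 + 3 = 20
LB2 = min(M1 times) + sum(M2 times) = 1 + 30 = 31
Lower bound = max(LB1, LB2) = max(20, 31) = 31

31


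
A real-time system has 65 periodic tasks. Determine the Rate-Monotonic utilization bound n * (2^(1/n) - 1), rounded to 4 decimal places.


Compute 2^(1/65) = 1.0107208638
Subtract 1: 1.0107208638 - 1 = 0.0107208638
Multiply by n: 65 * 0.0107208638 = 0.6968561470
Round to 4 dp: 0.6969

0.6969


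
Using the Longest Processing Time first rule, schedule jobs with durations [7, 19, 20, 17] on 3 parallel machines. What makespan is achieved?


Sort jobs in decreasing order (LPT): [20, 19, 17, 7]
Assign each job to the least loaded machine:
  Machine 1: jobs [20], load = 20
  Machine 2: jobs [19], load = 19
  Machine 3: jobs [17, 7], load = 24
Makespan = max load = 24

24


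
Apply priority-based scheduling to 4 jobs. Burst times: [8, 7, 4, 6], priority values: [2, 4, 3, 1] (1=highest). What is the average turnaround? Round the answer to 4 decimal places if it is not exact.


Sort by priority (ascending = highest first):
Order: [(1, 6), (2, 8), (3, 4), (4, 7)]
Completion times:
  Priority 1, burst=6, C=6
  Priority 2, burst=8, C=14
  Priority 3, burst=4, C=18
  Priority 4, burst=7, C=25
Average turnaround = 63/4 = 15.75

15.75


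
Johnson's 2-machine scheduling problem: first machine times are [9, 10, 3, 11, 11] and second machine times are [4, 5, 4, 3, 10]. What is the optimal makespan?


Apply Johnson's rule:
  Group 1 (a <= b): [(3, 3, 4)]
  Group 2 (a > b): [(5, 11, 10), (2, 10, 5), (1, 9, 4), (4, 11, 3)]
Optimal job order: [3, 5, 2, 1, 4]
Schedule:
  Job 3: M1 done at 3, M2 done at 7
  Job 5: M1 done at 14, M2 done at 24
  Job 2: M1 done at 24, M2 done at 29
  Job 1: M1 done at 33, M2 done at 37
  Job 4: M1 done at 44, M2 done at 47
Makespan = 47

47


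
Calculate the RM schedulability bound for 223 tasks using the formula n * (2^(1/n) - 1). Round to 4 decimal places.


Compute 2^(1/223) = 1.0031131190
Subtract 1: 1.0031131190 - 1 = 0.0031131190
Multiply by n: 223 * 0.0031131190 = 0.6942255370
Round to 4 dp: 0.6942

0.6942


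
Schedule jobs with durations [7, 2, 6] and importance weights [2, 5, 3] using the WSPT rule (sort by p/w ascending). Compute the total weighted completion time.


Compute p/w ratios and sort ascending (WSPT): [(2, 5), (6, 3), (7, 2)]
Compute weighted completion times:
  Job (p=2,w=5): C=2, w*C=5*2=10
  Job (p=6,w=3): C=8, w*C=3*8=24
  Job (p=7,w=2): C=15, w*C=2*15=30
Total weighted completion time = 64

64


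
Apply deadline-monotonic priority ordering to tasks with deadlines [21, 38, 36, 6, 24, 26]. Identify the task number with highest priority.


Sort tasks by relative deadline (ascending):
  Task 4: deadline = 6
  Task 1: deadline = 21
  Task 5: deadline = 24
  Task 6: deadline = 26
  Task 3: deadline = 36
  Task 2: deadline = 38
Priority order (highest first): [4, 1, 5, 6, 3, 2]
Highest priority task = 4

4


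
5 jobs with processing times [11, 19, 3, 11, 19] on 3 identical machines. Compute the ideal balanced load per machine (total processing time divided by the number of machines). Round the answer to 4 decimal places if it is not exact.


Total processing time = 11 + 19 + 3 + 11 + 19 = 63
Number of machines = 3
Ideal balanced load = 63 / 3 = 21.0

21.0


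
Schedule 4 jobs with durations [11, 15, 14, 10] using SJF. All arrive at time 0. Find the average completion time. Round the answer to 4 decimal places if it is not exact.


SJF order (ascending): [10, 11, 14, 15]
Completion times:
  Job 1: burst=10, C=10
  Job 2: burst=11, C=21
  Job 3: burst=14, C=35
  Job 4: burst=15, C=50
Average completion = 116/4 = 29.0

29.0


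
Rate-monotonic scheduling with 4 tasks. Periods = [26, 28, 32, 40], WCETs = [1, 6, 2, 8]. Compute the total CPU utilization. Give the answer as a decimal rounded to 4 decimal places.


Compute individual utilizations (exact fractions):
  Task 1: C/T = 1/26 (approx. 0.0385)
  Task 2: C/T = 6/28 = 3/14 (approx. 0.2143)
  Task 3: C/T = 2/32 = 1/16 (approx. 0.0625)
  Task 4: C/T = 8/40 = 1/5 (approx. 0.2)
Total utilization U = 1/26 + 3/14 + 1/16 + 1/5 = 3751/7280
Rounded to 4 decimal places: U = 0.5152
RM (Liu & Layland) bound for 4 tasks = 0.756828; compare with U = 3751/7280 (approx. 0.515247)
U <= bound, so schedulable by RM sufficient condition.

0.5152


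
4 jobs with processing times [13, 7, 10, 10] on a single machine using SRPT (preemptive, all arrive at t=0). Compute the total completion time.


Since all jobs arrive at t=0, SRPT equals SPT ordering.
SPT order: [7, 10, 10, 13]
Completion times:
  Job 1: p=7, C=7
  Job 2: p=10, C=17
  Job 3: p=10, C=27
  Job 4: p=13, C=40
Total completion time = 7 + 17 + 27 + 40 = 91

91


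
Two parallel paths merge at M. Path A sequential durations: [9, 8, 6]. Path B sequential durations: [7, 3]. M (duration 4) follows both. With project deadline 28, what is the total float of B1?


Forward pass: ES(B1) = sum of predecessors on chain B = 0
EF = ES + duration = 0 + 7 = 7
Backward pass: LF(M) = deadline = 28; LS(M) = 28 - 4 = 24
LF(B1) = LS(M) - sum(successors on chain B) = 24 - 3 = 21
LS = LF - duration = 21 - 7 = 14
Total float = LS - ES = 14 - 0 = 14

14


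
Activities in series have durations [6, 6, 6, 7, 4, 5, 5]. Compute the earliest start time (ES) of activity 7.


Activity 7 starts after activities 1 through 6 complete.
Predecessor durations: [6, 6, 6, 7, 4, 5]
ES = 6 + 6 + 6 + 7 + 4 + 5 = 34

34


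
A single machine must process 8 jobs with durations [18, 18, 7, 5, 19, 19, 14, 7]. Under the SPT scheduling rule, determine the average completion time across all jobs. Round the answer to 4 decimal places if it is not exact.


Sort jobs by processing time (SPT order): [5, 7, 7, 14, 18, 18, 19, 19]
Compute completion times sequentially:
  Job 1: processing = 5, completes at 5
  Job 2: processing = 7, completes at 12
  Job 3: processing = 7, completes at 19
  Job 4: processing = 14, completes at 33
  Job 5: processing = 18, completes at 51
  Job 6: processing = 18, completes at 69
  Job 7: processing = 19, completes at 88
  Job 8: processing = 19, completes at 107
Sum of completion times = 384
Average completion time = 384/8 = 48.0

48.0


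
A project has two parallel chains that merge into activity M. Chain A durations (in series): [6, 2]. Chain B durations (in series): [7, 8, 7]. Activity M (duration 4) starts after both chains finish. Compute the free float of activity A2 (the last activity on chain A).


ES(A2) = sum of predecessors on chain A = 6
EF(A2) = ES + duration = 6 + 2 = 8
Successor of A2 is M. ES(M) = max(sum(A), sum(B)) = max(8, 22) = 22
Free float = ES(successor) - EF(current) = 22 - 8 = 14

14


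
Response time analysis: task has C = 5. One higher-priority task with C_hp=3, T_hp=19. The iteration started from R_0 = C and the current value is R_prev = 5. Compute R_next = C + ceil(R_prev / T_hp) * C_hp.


R_next = C + ceil(R_prev / T_hp) * C_hp
ceil(5 / 19) = ceil(0.2632) = 1
Interference = 1 * 3 = 3
R_next = 5 + 3 = 8

8


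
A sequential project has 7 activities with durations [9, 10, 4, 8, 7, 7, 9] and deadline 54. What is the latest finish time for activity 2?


LF(activity 2) = deadline - sum of successor durations
Successors: activities 3 through 7 with durations [4, 8, 7, 7, 9]
Sum of successor durations = 35
LF = 54 - 35 = 19

19


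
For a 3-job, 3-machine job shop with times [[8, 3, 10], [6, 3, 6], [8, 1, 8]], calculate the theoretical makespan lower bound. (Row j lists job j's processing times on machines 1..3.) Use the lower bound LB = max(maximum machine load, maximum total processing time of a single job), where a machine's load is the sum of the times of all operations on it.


Machine loads:
  Machine 1: 8 + 6 + 8 = 22
  Machine 2: 3 + 3 + 1 = 7
  Machine 3: 10 + 6 + 8 = 24
Max machine load = 24
Job totals:
  Job 1: 21
  Job 2: 15
  Job 3: 17
Max job total = 21
Lower bound = max(24, 21) = 24

24
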